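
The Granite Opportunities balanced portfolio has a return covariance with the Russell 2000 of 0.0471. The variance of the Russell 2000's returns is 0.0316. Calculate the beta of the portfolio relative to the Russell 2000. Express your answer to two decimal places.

β = Cov(Rp, Rm) / Var(Rm) = 0.0471 / 0.0316 = 1.4905

1.49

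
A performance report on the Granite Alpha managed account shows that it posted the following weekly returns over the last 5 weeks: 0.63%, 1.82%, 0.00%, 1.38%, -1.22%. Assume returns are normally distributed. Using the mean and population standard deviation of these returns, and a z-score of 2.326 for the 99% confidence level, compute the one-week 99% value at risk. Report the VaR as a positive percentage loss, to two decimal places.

Mean return μ = 2.610 / 5 = 0.5220%
Σ(r − μ)² = (0.63 − 0.5220)² + (1.82 − 0.5220)² + … = 5.7397
population σ = √(5.7397 / 5) = √1.1479 = 1.0714%
VaR = −(μ − z·σ) = −(0.5220 − 2.326 × 1.0714) = −(-1.9701) = 1.9701%

1.97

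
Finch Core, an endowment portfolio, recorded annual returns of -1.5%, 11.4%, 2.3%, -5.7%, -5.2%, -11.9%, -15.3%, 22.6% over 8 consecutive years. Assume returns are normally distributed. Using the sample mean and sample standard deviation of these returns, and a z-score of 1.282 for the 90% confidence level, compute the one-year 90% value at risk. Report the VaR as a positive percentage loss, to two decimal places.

μ = (-1.5 + 11.4 + 2.3 − 5.7 − 5.2 − 11.9 − 15.3 + 22.6) / 8 = -0.4125%
Σ(r − μ)² = (-1.5 − (-0.4125))² + (11.4 − (-0.4125))² + … = 1082.1288
sample σ = √(1082.1288 / 7) = √154.5898 = 12.4334%
VaR = −(μ − z·σ) = −(-0.4125 − 1.282 × 12.4334) = −(-16.3521) = 16.3521%

16.35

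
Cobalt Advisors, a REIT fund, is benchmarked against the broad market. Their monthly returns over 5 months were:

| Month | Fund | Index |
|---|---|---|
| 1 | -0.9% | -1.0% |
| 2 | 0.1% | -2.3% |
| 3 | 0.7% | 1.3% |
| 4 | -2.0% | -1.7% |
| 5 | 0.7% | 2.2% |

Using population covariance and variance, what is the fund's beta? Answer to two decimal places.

r̄p = -0.2800%,  r̄m = -0.3000%
Cov = Σ(rp − r̄p)(rm − r̄m) / 5 = 1.2200
Var(rm) = Σ(rm − r̄m)² / 5 = 3.0520
β = Cov / Var = 1.2200 / 3.0520 = 0.3997

0.40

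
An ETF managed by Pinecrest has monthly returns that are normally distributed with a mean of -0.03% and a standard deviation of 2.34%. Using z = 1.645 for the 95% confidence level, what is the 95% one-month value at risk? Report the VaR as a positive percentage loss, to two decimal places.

3.88

VaR (as % loss) = −(μ − z·σ) = −(-0.03% − 1.645 × 2.34%) = −(-3.8793%) = 3.8793%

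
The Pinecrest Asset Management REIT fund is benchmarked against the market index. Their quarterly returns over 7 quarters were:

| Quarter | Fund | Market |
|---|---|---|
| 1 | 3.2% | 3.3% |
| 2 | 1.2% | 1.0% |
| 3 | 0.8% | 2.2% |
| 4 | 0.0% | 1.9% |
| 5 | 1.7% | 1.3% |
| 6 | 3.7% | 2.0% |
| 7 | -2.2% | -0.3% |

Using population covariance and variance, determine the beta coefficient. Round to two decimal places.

r̄p = 1.2000%,  r̄m = 1.6286%
Cov = Σ(rp − r̄p)(rm − r̄m) / 7 = 1.4443
Var(rm) = Σ(rm − r̄m)² / 7 = 1.0792
β = Cov / Var = 1.4443 / 1.0792 = 1.3383

1.34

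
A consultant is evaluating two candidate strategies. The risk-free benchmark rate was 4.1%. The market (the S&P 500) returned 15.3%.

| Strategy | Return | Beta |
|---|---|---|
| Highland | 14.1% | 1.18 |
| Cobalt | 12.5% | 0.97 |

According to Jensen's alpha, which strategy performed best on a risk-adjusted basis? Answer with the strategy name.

Highland: α = 14.1% − [4.1% + 1.18 × (15.3% − 4.1%)] = -3.216
Cobalt: α = 12.5% − [4.1% + 0.97 × (15.3% − 4.1%)] = -2.464
Highest: Cobalt (-2.464).

Cobalt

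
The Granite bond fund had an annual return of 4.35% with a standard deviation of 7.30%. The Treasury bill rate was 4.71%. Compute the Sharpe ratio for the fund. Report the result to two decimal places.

-0.05

Sharpe = (Rp − Rf) / σp = (4.35% − 4.71%) / 7.30% = -0.36% / 7.30% = -0.0493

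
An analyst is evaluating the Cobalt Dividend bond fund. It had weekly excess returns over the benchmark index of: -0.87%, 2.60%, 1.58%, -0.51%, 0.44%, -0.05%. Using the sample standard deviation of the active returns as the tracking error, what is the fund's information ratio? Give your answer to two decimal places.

0.40

Mean return r̄ = 3.190 / 6 = 0.5317%
Sample std dev = √[8.7735 / 5] = 1.3247%
IR = r̄ / tracking error = 0.5317 / 1.3247 = 0.4014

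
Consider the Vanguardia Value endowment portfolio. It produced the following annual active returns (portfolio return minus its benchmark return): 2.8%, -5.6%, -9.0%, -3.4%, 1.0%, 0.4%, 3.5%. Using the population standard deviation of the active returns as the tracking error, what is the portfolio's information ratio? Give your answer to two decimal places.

-0.34

μ = (2.8 − 5.6 − 9 − 3.4 + 1 + 0.4 + 3.5) / 7 = -10.30 / 7 = -1.4714%
Σ(r − μ)² = 130.0143; population σ = √(130.0143/7) = 4.3097%
IR = μ / tracking error = -1.4714 / 4.3097 = -0.3414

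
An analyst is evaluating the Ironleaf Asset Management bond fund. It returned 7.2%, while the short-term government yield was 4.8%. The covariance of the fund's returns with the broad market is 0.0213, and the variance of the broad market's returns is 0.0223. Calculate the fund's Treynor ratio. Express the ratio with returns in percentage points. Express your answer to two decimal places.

β = Cov / Var = 0.0213 / 0.0223 = 0.9552
Treynor = (Rp − Rf) / β = (7.2% − 4.8%) / 0.9552 = 2.40 / 0.9552 = 2.5126

2.51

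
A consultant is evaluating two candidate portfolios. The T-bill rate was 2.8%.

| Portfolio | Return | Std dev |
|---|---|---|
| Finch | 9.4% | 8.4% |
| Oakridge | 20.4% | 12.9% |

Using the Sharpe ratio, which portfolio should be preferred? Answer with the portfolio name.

Oakridge

Finch: Sharpe ratio = (9.4% − 2.8%) / 8.4% = 0.786
Oakridge: Sharpe ratio = (20.4% − 2.8%) / 12.9% = 1.364
Highest: Oakridge (1.364).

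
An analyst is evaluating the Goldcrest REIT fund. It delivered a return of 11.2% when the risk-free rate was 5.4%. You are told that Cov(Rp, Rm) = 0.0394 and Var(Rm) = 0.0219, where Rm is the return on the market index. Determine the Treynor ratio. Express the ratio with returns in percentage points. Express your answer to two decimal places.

β = Cov / Var = 0.0394 / 0.0219 = 1.7991
Treynor = (Rp − Rf) / β = (11.2% − 5.4%) / 1.7991 = 5.80 / 1.7991 = 3.2238

3.22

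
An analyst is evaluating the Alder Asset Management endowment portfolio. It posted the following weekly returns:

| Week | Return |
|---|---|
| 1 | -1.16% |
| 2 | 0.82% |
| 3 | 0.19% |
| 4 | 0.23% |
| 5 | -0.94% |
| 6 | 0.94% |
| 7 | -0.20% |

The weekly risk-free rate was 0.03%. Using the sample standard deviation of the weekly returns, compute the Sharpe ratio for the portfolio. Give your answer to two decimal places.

-0.06

r̄ = (-1.16 + 0.82 + 0.19 + 0.23 − 0.94 + 0.94 − 0.2) / 7 = -0.0171%
Σ(r − r̄)² = 3.9121; sample σ = √(3.9121/6) = 0.8075%
Sharpe = (r̄ − rf) / σ = (-0.0171 − 0.03) / 0.8075 = -0.0471 / 0.8075 = -0.0583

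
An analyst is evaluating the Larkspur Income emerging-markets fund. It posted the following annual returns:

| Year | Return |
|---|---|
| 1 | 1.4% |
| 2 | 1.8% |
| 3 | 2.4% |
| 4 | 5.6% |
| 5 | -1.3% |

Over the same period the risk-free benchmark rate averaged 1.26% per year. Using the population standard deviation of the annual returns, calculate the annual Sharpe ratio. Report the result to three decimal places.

0.326

r̄ = (1.4 + 1.8 + 2.4 + 5.6 − 1.3) / 5 = 1.9800%
Σ(r − r̄)² = (1.4 − 1.9800)² + (1.8 − 1.9800)² + … = 24.4080
population σ = √(24.4080 / 5) = √4.8816 = 2.2094%
Sharpe = (r̄ − rf) / σ = (1.9800 − 1.26) / 2.2094 = 0.7200 / 2.2094 = 0.3259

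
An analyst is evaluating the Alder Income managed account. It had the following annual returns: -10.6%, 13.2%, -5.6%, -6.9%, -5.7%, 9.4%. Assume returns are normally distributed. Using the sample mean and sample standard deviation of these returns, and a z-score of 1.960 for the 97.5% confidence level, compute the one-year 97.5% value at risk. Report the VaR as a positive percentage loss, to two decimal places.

20.24

μ = (-10.6 + 13.2 − 5.6 − 6.9 − 5.7 + 9.4) / 6 = -6.20 / 6 = -1.0333%
Sample σ = √[Σ(r − μ)² / 5] = √[480.0133 / 5] = √96.0027 = 9.7981%
VaR = −(μ − z·σ) = −(-1.0333 − 1.960 × 9.7981) = −(-20.2376) = 20.2376%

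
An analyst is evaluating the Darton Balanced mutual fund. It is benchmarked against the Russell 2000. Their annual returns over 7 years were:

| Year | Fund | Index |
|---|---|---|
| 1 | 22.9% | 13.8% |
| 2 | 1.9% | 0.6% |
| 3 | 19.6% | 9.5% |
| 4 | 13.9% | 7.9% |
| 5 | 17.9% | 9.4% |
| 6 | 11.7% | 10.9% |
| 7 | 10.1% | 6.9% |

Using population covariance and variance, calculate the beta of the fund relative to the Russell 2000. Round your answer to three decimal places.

r̄p = 14.0000%,  r̄m = 8.4286%
Cov = Σ(rp − r̄p)(rm − r̄m) / 7 = 21.8071
Var(rm) = Σ(rm − r̄m)² / 7 = 14.4220
β = Cov / Var = 21.8071 / 14.4220 = 1.5121

1.512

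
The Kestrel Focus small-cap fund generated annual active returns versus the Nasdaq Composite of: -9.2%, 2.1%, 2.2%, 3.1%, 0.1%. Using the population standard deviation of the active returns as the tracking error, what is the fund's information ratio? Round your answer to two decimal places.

-0.07

Mean return μ = -1.70 / 5 = -0.3400%
Population σ = √[Σ(r − μ)² / 5] = √[102.9320 / 5] = √20.5864 = 4.5372%
IR = μ / tracking error = -0.3400 / 4.5372 = -0.0749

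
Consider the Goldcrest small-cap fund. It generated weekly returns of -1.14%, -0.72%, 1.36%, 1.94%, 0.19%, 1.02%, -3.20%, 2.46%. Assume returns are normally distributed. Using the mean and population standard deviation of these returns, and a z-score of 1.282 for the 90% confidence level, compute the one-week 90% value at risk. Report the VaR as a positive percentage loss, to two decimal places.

2.00

r̄ = (-1.14 − 0.72 + 1.36 + 1.94 + 0.19 + 1.02 − 3.2 + 2.46) / 8 = 1.910 / 8 = 0.2388%
Σ(r − r̄)² = (-1.14 − 0.2388)² + (-0.72 − 0.2388)² + … = 24.3433
σ = √[24.3433 / 8] = 1.7444%
VaR = −(r̄ − z·σ) = −(0.2388 − 1.282 × 1.7444) = −(-1.9975) = 1.9975%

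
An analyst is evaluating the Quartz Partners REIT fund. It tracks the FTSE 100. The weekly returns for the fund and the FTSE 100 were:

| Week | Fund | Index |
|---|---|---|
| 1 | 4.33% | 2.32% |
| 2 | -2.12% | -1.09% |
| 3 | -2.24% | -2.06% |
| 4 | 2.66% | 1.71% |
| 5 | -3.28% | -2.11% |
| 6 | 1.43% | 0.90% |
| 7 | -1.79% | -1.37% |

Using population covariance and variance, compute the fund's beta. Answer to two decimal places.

r̄p = -0.1443%,  r̄m = -0.2429%
Cov = Σ(rp − r̄p)(rm − r̄m) / 7 = 4.5620
Var(rm) = Σ(rm − r̄m)² / 7 = 2.9235
β = Cov / Var = 4.5620 / 2.9235 = 1.5605

1.56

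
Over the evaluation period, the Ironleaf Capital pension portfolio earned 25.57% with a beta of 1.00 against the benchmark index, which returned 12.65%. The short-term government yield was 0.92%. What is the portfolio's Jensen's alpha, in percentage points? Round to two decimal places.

CAPM expected return = Rf + β(Rm − Rf) = 0.92% + 1.00 × (12.65% − 0.92%) = 0.92 + 1.00 × 11.73 = 12.6500%
Jensen's α = Rp − E[R] = 25.57% − 12.6500% = 12.9200

12.92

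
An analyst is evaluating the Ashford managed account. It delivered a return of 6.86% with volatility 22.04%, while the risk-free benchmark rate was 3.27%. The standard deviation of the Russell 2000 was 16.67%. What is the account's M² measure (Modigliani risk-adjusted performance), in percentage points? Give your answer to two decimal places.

5.99

Sharpe = (Rp − Rf) / σp = (6.86% − 3.27%) / 22.04% = 0.1629
M² = Rf + Sharpe × σm = 3.27% + 0.1629 × 16.67% = 5.9855%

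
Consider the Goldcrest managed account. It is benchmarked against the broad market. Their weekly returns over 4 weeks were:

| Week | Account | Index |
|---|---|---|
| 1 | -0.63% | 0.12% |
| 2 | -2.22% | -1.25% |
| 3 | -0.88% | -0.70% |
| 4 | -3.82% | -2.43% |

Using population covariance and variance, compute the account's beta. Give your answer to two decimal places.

1.33

r̄p = -1.8875%,  r̄m = -1.0650%
Cov = Σ(rp − r̄p)(rm − r̄m) / 4 = 1.1393
Var(rm) = Σ(rm − r̄m)² / 4 = 0.8587
β = Cov / Var = 1.1393 / 0.8587 = 1.3268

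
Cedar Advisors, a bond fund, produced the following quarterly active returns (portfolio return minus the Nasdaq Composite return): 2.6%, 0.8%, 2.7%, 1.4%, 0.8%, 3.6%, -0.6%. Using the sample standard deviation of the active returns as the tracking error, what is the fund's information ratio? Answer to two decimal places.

1.12

Mean return μ = 11.30 / 7 = 1.6143%
Σ(r − μ)² = 12.3686; sample σ = √(12.3686/6) = 1.4358%
IR = μ / tracking error = 1.6143 / 1.4358 = 1.1243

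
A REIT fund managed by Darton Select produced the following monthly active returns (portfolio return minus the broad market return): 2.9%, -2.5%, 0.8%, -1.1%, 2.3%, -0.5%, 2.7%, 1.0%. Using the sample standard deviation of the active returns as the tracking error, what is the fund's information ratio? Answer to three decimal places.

r̄ = (2.9 − 2.5 + 0.8 − 1.1 + 2.3 − 0.5 + 2.7 + 1) / 8 = 0.7000%
Σ(r − r̄)² = (2.9 − 0.7000)² + (-2.5 − 0.7000)² + (0.8 − 0.7000)² + … = 26.4200
σ = √[26.4200 / 7] = 1.9428%
IR = r̄ / tracking error = 0.7000 / 1.9428 = 0.3603

0.360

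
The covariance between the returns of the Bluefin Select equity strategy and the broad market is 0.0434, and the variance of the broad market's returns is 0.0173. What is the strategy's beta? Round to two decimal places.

2.51

β = Cov(Rp, Rm) / Var(Rm) = 0.0434 / 0.0173 = 2.5087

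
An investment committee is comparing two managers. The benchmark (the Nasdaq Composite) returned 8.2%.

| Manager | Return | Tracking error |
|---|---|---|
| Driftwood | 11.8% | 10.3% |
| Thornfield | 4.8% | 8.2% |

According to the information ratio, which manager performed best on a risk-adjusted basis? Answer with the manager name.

Driftwood

Driftwood: IR = (11.8% − 8.2%) / 10.3% = 0.350
Thornfield: IR = (4.8% − 8.2%) / 8.2% = -0.415
Highest: Driftwood (0.350).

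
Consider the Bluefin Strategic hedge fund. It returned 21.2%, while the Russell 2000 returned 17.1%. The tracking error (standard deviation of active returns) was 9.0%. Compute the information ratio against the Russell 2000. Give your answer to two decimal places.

IR = (Rp − Rb) / TE = (21.2% − 17.1%) / 9.0% = 4.10% / 9.0% = 0.4556

0.46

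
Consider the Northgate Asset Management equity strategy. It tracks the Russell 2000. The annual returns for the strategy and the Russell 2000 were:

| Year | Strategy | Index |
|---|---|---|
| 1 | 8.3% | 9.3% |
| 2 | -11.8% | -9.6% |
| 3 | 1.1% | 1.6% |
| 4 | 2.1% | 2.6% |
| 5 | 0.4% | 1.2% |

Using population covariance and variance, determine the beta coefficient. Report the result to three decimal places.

1.075

r̄p = 0.0200%,  r̄m = 1.0200%
Cov = Σ(rp − r̄p)(rm − r̄m) / 5 = 39.6136
Var(rm) = Σ(rm − r̄m)² / 5 = 36.8416
β = Cov / Var = 39.6136 / 36.8416 = 1.0752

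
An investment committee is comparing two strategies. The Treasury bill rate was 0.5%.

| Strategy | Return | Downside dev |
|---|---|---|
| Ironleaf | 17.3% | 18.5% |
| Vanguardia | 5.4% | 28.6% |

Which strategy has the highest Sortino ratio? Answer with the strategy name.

Ironleaf: Sortino ratio = (17.3% − 0.5%) / 18.5% = 0.908
Vanguardia: Sortino ratio = (5.4% − 0.5%) / 28.6% = 0.171
Highest: Ironleaf (0.908).

Ironleaf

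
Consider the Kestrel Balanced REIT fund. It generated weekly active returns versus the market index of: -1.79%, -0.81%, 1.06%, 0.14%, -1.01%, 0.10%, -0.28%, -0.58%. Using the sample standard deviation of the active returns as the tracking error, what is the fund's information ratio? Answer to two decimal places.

-0.46

Mean return μ = -3.170 / 8 = -0.3963%
Σ(r − μ)² = (-1.79 − (-0.3963))² + (-0.81 − (-0.3963))² + … = 5.1922
sample σ = √(5.1922 / 7) = √0.7417 = 0.8612%
IR = μ / tracking error = -0.3963 / 0.8612 = -0.4602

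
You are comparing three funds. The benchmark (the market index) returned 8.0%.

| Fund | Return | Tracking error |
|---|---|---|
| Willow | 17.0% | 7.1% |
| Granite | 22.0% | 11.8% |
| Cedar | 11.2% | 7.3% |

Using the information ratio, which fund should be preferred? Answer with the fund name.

Willow

Willow: IR = (17.0% − 8.0%) / 7.1% = 1.268
Granite: IR = (22.0% − 8.0%) / 11.8% = 1.186
Cedar: IR = (11.2% − 8.0%) / 7.3% = 0.438
Highest: Willow (1.268).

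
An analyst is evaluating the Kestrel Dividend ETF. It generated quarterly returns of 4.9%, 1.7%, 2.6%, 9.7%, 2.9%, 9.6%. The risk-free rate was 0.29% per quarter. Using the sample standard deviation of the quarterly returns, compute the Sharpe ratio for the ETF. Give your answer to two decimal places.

1.38

μ = (4.9 + 1.7 + 2.6 + 9.7 + 2.9 + 9.6) / 6 = 5.2333%
Σ(r − μ)² = 63.9933; sample σ = √(63.9933/5) = 3.5775%
Sharpe = (μ − rf) / σ = (5.2333 − 0.29) / 3.5775 = 4.9433 / 3.5775 = 1.3818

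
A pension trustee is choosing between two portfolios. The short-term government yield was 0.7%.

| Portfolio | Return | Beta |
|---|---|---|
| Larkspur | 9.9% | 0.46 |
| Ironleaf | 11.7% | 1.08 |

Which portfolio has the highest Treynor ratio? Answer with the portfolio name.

Larkspur: Treynor = (9.9% − 0.7%) / 0.46 = 20.000
Ironleaf: Treynor = (11.7% − 0.7%) / 1.08 = 10.185
Highest: Larkspur (20.000).

Larkspur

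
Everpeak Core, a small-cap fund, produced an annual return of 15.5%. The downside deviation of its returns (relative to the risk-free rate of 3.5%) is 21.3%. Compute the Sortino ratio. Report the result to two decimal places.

0.56

Sortino = (Rp − Rf) / σd = (15.5% − 3.5%) / 21.3% = 12.00% / 21.3% = 0.5634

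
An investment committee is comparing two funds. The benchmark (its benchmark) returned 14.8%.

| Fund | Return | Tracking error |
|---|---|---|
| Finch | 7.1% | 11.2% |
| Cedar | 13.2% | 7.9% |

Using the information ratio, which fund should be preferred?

Cedar

Finch: IR = (7.1% − 14.8%) / 11.2% = -0.688
Cedar: IR = (13.2% − 14.8%) / 7.9% = -0.203
Highest: Cedar (-0.203).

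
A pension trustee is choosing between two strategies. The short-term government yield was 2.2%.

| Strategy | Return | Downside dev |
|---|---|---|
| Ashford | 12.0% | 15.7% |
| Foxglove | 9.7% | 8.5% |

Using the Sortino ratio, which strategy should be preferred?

Foxglove

Ashford: Sortino ratio = (12.0% − 2.2%) / 15.7% = 0.624
Foxglove: Sortino ratio = (9.7% − 2.2%) / 8.5% = 0.882
Highest: Foxglove (0.882).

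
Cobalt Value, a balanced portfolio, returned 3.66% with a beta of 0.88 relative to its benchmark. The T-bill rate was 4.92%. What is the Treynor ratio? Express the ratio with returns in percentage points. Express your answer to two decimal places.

-1.43

Treynor = (Rp − Rf) / β = (3.66% − 4.92%) / 0.88 = -1.26 / 0.88 = -1.4318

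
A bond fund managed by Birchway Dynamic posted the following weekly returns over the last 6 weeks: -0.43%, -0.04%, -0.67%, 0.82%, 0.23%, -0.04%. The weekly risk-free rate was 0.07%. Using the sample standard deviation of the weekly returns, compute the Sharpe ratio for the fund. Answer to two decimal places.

-0.18

Mean return r̄ = -0.130 / 6 = -0.0217%
Sample σ = √[Σ(r − r̄)² / 5] = √[1.3595 / 5] = √0.2719 = 0.5214%
Sharpe = (r̄ − rf) / σ = (-0.0217 − 0.07) / 0.5214 = -0.0917 / 0.5214 = -0.1759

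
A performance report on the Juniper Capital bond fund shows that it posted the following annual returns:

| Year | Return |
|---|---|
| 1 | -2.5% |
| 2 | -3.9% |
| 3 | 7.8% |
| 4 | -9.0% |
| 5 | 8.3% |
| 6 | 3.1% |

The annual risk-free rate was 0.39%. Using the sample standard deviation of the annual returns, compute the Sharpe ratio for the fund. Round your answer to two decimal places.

μ = (-2.5 − 3.9 + 7.8 − 9 + 8.3 + 3.1) / 6 = 3.80 / 6 = 0.6333%
Σ(r − μ)² = (-2.5 − 0.6333)² + (-3.9 − 0.6333)² + (7.8 − 0.6333)² + … = 239.3933
σ = √[239.3933 / 5] = 6.9194%
Sharpe = (μ − rf) / σ = (0.6333 − 0.39) / 6.9194 = 0.2433 / 6.9194 = 0.0352

0.04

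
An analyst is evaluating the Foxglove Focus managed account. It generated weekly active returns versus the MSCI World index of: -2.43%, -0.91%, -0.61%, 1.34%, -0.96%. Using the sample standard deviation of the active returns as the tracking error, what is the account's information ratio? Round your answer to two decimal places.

μ = (-2.43 − 0.91 − 0.61 + 1.34 − 0.96) / 5 = -3.570 / 5 = -0.7140%
Sample std dev = √[7.2733 / 4] = 1.3485%
IR = μ / tracking error = -0.7140 / 1.3485 = -0.5295

-0.53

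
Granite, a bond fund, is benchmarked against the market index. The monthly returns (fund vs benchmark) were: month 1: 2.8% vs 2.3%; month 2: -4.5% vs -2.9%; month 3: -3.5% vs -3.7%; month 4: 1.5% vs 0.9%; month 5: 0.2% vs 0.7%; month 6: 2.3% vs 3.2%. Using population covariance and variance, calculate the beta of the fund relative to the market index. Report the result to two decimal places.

1.06

r̄p = -0.2000%,  r̄m = 0.0833%
Cov = Σ(rp − r̄p)(rm − r̄m) / 6 = 6.8983
Var(rm) = Σ(rm − r̄m)² / 6 = 6.4814
β = Cov / Var = 6.8983 / 6.4814 = 1.0643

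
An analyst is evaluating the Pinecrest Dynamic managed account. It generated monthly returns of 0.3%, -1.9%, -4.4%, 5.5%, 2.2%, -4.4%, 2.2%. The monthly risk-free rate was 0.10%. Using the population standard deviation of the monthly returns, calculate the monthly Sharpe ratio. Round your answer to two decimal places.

-0.05

μ = (0.3 − 1.9 − 4.4 + 5.5 + 2.2 − 4.4 + 2.2) / 7 = -0.50 / 7 = -0.0714%
Σ(r − μ)² = 82.3143; population σ = √(82.3143/7) = 3.4292%
Sharpe = (μ − rf) / σ = (-0.0714 − 0.1) / 3.4292 = -0.1714 / 3.4292 = -0.0500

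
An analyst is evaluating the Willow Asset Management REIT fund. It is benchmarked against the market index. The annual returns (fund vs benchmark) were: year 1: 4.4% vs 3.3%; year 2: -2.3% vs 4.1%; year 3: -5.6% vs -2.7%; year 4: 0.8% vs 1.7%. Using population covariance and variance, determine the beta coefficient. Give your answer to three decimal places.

0.937

r̄p = -0.6750%,  r̄m = 1.6000%
Cov = Σ(rp − r̄p)(rm − r̄m) / 4 = 6.4725
Var(rm) = Σ(rm − r̄m)² / 4 = 6.9100
β = Cov / Var = 6.4725 / 6.9100 = 0.9367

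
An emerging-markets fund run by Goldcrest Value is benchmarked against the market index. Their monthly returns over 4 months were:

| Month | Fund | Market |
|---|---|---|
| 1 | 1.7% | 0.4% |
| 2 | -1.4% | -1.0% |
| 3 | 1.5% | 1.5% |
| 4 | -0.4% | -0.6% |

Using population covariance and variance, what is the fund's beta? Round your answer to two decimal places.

1.19

r̄p = 0.3500%,  r̄m = 0.0750%
Cov = Σ(rp − r̄p)(rm − r̄m) / 4 = 1.1163
Var(rm) = Σ(rm − r̄m)² / 4 = 0.9369
β = Cov / Var = 1.1163 / 0.9369 = 1.1915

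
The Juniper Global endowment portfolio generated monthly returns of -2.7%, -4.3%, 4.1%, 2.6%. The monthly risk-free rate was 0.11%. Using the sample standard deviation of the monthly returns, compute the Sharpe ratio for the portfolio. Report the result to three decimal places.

Mean return μ = -0.30 / 4 = -0.0750%
Σ(r − μ)² = (-2.7 − (-0.0750))² + (-4.3 − (-0.0750))² + (4.1 − (-0.0750))² + … = 49.3275
sample σ = √(49.3275 / 3) = √16.4425 = 4.0549%
Sharpe = (μ − rf) / σ = (-0.0750 − 0.11) / 4.0549 = -0.1850 / 4.0549 = -0.0456

-0.046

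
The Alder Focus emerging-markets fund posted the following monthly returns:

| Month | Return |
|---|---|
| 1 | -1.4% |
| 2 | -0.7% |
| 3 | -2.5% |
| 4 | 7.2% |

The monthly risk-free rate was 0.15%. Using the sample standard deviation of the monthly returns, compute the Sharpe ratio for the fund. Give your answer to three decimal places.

0.113

r̄ = (-1.4 − 0.7 − 2.5 + 7.2) / 4 = 2.60 / 4 = 0.6500%
Σ(r − r̄)² = 58.8500; sample σ = √(58.8500/3) = 4.4291%
Sharpe = (r̄ − rf) / σ = (0.6500 − 0.15) / 4.4291 = 0.5000 / 4.4291 = 0.1129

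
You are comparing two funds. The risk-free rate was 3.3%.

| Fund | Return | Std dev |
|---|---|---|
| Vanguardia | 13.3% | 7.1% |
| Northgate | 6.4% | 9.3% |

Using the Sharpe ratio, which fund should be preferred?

Vanguardia: Sharpe ratio = (13.3% − 3.3%) / 7.1% = 1.408
Northgate: Sharpe ratio = (6.4% − 3.3%) / 9.3% = 0.333
Highest: Vanguardia (1.408).

Vanguardia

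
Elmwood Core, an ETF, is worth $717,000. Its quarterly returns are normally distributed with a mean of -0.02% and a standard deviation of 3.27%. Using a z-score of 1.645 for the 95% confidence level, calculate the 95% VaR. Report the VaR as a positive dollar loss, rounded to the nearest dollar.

Return at the 95% tail: μ − z·σ = -0.02% − 1.645 × 3.27% = -0.02 − 5.37915 = -5.39915%
VaR = −(-5.39915%) × $717,000 = 5.39915% × $717,000 = $38,712

$38,712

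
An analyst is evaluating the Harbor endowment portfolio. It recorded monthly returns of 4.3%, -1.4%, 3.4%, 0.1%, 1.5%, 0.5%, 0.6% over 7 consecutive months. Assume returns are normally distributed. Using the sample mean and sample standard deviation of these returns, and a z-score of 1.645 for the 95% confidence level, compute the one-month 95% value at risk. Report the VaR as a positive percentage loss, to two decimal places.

r̄ = (4.3 − 1.4 + 3.4 + 0.1 + 1.5 + 0.5 + 0.6) / 7 = 9.00 / 7 = 1.2857%
Σ(r − r̄)² = (4.3 − 1.2857)² + (-1.4 − 1.2857)² + (3.4 − 1.2857)² + … = 23.3086
σ = √[23.3086 / 6] = 1.9710%
VaR = −(r̄ − z·σ) = −(1.2857 − 1.645 × 1.9710) = −(-1.9566) = 1.9566%

1.96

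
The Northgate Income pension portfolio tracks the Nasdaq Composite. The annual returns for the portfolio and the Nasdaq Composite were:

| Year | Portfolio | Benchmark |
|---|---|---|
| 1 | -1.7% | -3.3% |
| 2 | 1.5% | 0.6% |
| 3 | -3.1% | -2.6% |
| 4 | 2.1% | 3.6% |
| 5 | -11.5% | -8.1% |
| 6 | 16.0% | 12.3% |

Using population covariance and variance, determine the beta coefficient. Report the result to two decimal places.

r̄p = 0.5500%,  r̄m = 0.4167%
Cov = Σ(rp − r̄p)(rm − r̄m) / 6 = 51.7842
Var(rm) = Σ(rm − r̄m)² / 6 = 41.1381
β = Cov / Var = 51.7842 / 41.1381 = 1.2588

1.26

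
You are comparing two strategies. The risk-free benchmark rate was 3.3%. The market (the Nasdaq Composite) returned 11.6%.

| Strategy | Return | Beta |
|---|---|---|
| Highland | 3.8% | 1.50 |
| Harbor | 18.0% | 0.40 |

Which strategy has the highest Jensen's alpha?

Harbor

Highland: α = 3.8% − [3.3% + 1.50 × (11.6% − 3.3%)] = -11.950
Harbor: α = 18.0% − [3.3% + 0.40 × (11.6% − 3.3%)] = 11.380
Highest: Harbor (11.380).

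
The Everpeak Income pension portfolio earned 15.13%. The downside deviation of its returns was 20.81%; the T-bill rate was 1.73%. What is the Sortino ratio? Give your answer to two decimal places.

0.64

Sortino = (Rp − Rf) / σd = (15.13% − 1.73%) / 20.81% = 13.40% / 20.81% = 0.6439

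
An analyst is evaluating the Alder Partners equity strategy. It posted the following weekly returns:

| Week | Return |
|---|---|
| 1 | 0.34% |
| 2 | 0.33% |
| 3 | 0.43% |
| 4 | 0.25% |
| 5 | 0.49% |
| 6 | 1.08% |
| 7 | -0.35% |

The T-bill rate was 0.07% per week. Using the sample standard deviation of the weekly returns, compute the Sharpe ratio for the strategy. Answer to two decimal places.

r̄ = (0.34 + 0.33 + 0.43 + 0.25 + 0.49 + 1.08 − 0.35) / 7 = 2.570 / 7 = 0.3671%
Sample std dev = √[1.0573 / 6] = 0.4198%
Sharpe = (r̄ − rf) / σ = (0.3671 − 0.07) / 0.4198 = 0.2971 / 0.4198 = 0.7077

0.71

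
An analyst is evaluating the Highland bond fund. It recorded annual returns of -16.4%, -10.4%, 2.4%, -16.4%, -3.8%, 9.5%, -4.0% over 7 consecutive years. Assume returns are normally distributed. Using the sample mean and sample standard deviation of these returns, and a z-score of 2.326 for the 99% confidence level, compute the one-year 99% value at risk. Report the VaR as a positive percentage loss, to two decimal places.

27.94

r̄ = (-16.4 − 10.4 + 2.4 − 16.4 − 3.8 + 9.5 − 4) / 7 = -5.5857%
Sample std dev = √[554.1286 / 6] = 9.6101%
VaR = −(r̄ − z·σ) = −(-5.5857 − 2.326 × 9.6101) = −(-27.9388) = 27.9388%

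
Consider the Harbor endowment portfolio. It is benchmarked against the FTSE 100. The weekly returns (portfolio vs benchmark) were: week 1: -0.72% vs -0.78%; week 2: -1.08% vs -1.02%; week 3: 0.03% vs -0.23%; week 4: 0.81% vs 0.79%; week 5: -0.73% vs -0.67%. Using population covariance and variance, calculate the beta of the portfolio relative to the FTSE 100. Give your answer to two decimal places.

r̄p = -0.3380%,  r̄m = -0.3820%
Cov = Σ(rp − r̄p)(rm − r̄m) / 5 = 0.4279
Var(rm) = Σ(rm − r̄m)² / 5 = 0.4090
β = Cov / Var = 0.4279 / 0.4090 = 1.0462

1.05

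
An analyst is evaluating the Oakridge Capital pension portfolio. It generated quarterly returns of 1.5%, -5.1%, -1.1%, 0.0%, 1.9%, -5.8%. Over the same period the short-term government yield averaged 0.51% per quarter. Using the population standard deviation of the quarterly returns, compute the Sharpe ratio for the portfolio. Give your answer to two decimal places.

-0.65

Mean return μ = -8.60 / 6 = -1.4333%
Σ(r − μ)² = (1.5 − (-1.4333))² + (-5.1 − (-1.4333))² + (-1.1 − (-1.4333))² + … = 54.3933
σ = √[54.3933 / 6] = 3.0109%
Sharpe = (μ − rf) / σ = (-1.4333 − 0.51) / 3.0109 = -1.9433 / 3.0109 = -0.6454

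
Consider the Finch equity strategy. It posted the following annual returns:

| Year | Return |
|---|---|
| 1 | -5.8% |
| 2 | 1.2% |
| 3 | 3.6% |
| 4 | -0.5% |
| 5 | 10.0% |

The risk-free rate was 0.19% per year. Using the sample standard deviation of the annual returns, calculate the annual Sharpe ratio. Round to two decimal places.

0.26

r̄ = (-5.8 + 1.2 + 3.6 − 0.5 + 10) / 5 = 1.7000%
Sample std dev = √[133.8400 / 4] = 5.7845%
Sharpe = (r̄ − rf) / σ = (1.7000 − 0.19) / 5.7845 = 1.5100 / 5.7845 = 0.2610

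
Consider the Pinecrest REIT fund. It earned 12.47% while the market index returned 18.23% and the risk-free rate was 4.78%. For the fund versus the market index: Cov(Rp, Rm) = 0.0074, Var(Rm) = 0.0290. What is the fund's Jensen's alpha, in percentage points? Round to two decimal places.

β = Cov / Var = 0.0074 / 0.0290 = 0.2552
E[R] = Rf + β(Rm − Rf) = 4.78% + 0.2552 × (18.23% − 4.78%) = 8.2124%
α = Rp − E[R] = 12.47% − 8.2124% = 4.2576

4.26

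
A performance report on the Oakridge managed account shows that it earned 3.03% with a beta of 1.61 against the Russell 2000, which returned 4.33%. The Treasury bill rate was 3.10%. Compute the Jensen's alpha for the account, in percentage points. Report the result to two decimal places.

-2.05

CAPM expected return = Rf + β(Rm − Rf) = 3.10% + 1.61 × (4.33% − 3.10%) = 3.1 + 1.61 × 1.23 = 5.0803%
Jensen's α = Rp − E[R] = 3.03% − 5.0803% = -2.0503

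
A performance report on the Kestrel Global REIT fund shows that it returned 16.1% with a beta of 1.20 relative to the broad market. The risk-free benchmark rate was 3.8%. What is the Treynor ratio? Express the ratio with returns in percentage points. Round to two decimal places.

Treynor = (Rp − Rf) / β = (16.1% − 3.8%) / 1.20 = 12.30 / 1.20 = 10.2500

10.25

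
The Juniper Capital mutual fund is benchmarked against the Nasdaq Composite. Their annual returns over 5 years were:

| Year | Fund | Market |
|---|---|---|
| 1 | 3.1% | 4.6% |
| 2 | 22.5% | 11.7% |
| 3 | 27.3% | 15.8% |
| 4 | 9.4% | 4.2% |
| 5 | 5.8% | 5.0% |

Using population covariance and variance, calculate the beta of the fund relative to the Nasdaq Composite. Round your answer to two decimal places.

1.97

r̄p = 13.6200%,  r̄m = 8.2600%
Cov = Σ(rp − r̄p)(rm − r̄m) / 5 = 42.9648
Var(rm) = Σ(rm − r̄m)² / 5 = 21.8384
β = Cov / Var = 42.9648 / 21.8384 = 1.9674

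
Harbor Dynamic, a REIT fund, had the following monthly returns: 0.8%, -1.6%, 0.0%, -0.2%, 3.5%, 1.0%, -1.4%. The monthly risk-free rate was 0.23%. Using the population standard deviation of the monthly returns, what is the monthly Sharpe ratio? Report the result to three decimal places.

Mean return r̄ = 2.10 / 7 = 0.3000%
Σ(r − r̄)² = (0.8 − 0.3000)² + (-1.6 − 0.3000)² + (0 − 0.3000)² + … = 17.8200
σ = √[17.8200 / 7] = 1.5955%
Sharpe = (r̄ − rf) / σ = (0.3000 − 0.23) / 1.5955 = 0.0700 / 1.5955 = 0.0439

0.044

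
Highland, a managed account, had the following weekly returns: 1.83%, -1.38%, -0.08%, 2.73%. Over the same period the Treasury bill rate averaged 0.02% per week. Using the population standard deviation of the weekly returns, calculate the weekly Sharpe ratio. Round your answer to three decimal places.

μ = (1.83 − 1.38 − 0.08 + 2.73) / 4 = 0.7750%
Σ(r − μ)² = 10.3101; population σ = √(10.3101/4) = 1.6055%
Sharpe = (μ − rf) / σ = (0.7750 − 0.02) / 1.6055 = 0.7550 / 1.6055 = 0.4703

0.470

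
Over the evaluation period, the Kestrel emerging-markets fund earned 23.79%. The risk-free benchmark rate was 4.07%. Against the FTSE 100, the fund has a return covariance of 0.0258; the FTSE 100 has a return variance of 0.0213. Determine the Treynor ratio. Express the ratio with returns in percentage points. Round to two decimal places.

16.28

β = Cov / Var = 0.0258 / 0.0213 = 1.2113
Treynor = (Rp − Rf) / β = (23.79% − 4.07%) / 1.2113 = 19.72 / 1.2113 = 16.2800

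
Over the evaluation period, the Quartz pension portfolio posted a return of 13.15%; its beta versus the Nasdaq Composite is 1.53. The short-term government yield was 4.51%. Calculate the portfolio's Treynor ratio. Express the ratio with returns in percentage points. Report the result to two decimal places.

Treynor = (Rp − Rf) / β = (13.15% − 4.51%) / 1.53 = 8.64 / 1.53 = 5.6471

5.65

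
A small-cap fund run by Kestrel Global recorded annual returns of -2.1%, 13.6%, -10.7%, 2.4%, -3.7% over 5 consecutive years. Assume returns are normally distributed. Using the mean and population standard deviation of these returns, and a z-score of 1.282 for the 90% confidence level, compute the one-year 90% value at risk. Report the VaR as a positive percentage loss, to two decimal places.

10.41

Mean return μ = -0.50 / 5 = -0.1000%
Population σ = √[Σ(r − μ)² / 5] = √[323.2600 / 5] = √64.6520 = 8.0406%
VaR = −(μ − z·σ) = −(-0.1000 − 1.282 × 8.0406) = −(-10.4080) = 10.4080%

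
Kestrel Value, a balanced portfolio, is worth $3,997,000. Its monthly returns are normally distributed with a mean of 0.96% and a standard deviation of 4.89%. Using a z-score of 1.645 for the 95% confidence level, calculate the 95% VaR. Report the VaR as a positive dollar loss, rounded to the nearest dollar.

Return at the 95% tail: μ − z·σ = 0.96% − 1.645 × 4.89% = 0.96 − 8.04405 = -7.08405%
VaR = −(-7.08405%) × $3,997,000 = 7.08405% × $3,997,000 = $283,149

$283,149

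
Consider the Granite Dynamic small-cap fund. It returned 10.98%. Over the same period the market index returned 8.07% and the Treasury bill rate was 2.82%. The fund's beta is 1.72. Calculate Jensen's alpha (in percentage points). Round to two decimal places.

-0.87

CAPM expected return = Rf + β(Rm − Rf) = 2.82% + 1.72 × (8.07% − 2.82%) = 2.82 + 1.72 × 5.25 = 11.8500%
Jensen's α = Rp − E[R] = 10.98% − 11.8500% = -0.8700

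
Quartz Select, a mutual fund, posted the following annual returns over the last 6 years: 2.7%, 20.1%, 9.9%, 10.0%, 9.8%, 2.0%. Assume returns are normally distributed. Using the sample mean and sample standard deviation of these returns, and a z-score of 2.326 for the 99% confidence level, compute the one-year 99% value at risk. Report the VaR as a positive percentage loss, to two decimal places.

r̄ = (2.7 + 20.1 + 9.9 + 10 + 9.8 + 2) / 6 = 54.50 / 6 = 9.0833%
Σ(r − r̄)² = (2.7 − 9.0833)² + (20.1 − 9.0833)² + (9.9 − 9.0833)² + … = 214.3083
σ = √[214.3083 / 5] = 6.5469%
VaR = −(r̄ − z·σ) = −(9.0833 − 2.326 × 6.5469) = −(-6.1448) = 6.1448%

6.14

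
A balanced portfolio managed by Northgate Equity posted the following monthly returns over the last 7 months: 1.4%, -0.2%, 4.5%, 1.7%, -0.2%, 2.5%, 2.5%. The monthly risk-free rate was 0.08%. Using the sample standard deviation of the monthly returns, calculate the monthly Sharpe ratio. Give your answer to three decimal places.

1.005

r̄ = (1.4 − 0.2 + 4.5 + 1.7 − 0.2 + 2.5 + 2.5) / 7 = 12.20 / 7 = 1.7429%
Sample std dev = √[16.4171 / 6] = 1.6541%
Sharpe = (r̄ − rf) / σ = (1.7429 − 0.08) / 1.6541 = 1.6629 / 1.6541 = 1.0053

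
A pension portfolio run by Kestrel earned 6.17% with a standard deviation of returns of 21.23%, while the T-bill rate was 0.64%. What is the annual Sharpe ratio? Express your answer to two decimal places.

Sharpe = (Rp − Rf) / σp = (6.17% − 0.64%) / 21.23% = 5.53% / 21.23% = 0.2605

0.26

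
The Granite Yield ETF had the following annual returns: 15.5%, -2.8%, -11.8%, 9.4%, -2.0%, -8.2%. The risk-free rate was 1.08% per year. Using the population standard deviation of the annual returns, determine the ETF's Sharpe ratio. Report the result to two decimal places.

Mean return r̄ = 0.10 / 6 = 0.0167%
Σ(r − r̄)² = (15.5 − 0.0167)² + (-2.8 − 0.0167)² + … = 546.9283
population σ = √(546.9283 / 6) = √91.1547 = 9.5475%
Sharpe = (r̄ − rf) / σ = (0.0167 − 1.08) / 9.5475 = -1.0633 / 9.5475 = -0.1114

-0.11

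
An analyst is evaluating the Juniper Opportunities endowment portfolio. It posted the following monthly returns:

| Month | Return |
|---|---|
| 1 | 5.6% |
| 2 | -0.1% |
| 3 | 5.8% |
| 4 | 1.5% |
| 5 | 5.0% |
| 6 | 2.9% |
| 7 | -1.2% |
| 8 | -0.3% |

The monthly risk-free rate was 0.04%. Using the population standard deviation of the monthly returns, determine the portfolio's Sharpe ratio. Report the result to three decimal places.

0.891

Mean return r̄ = 19.20 / 8 = 2.4000%
Σ(r − r̄)² = (5.6 − 2.4000)² + (-0.1 − 2.4000)² + … = 56.1200
σ = √[56.1200 / 8] = 2.6486%
Sharpe = (r̄ − rf) / σ = (2.4000 − 0.04) / 2.6486 = 2.3600 / 2.6486 = 0.8910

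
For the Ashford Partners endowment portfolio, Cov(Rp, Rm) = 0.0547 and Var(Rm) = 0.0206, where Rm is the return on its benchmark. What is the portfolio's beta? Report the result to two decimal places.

β = Cov(Rp, Rm) / Var(Rm) = 0.0547 / 0.0206 = 2.6553

2.66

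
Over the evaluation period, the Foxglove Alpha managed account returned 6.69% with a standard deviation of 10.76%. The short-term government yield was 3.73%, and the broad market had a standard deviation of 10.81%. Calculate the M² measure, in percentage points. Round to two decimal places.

6.70

Sharpe = (Rp − Rf) / σp = (6.69% − 3.73%) / 10.76% = 0.2751
M² = Rf + Sharpe × σm = 3.73% + 0.2751 × 10.81% = 6.7038%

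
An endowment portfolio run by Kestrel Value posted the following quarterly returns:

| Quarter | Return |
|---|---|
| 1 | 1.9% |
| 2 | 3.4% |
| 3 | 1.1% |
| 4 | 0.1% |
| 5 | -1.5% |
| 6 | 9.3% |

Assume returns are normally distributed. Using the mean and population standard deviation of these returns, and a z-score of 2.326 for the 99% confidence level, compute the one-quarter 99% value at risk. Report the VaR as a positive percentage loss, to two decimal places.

5.62

μ = (1.9 + 3.4 + 1.1 + 0.1 − 1.5 + 9.3) / 6 = 14.30 / 6 = 2.3833%
Σ(r − μ)² = 71.0483; population σ = √(71.0483/6) = 3.4411%
VaR = −(μ − z·σ) = −(2.3833 − 2.326 × 3.4411) = −(-5.6207) = 5.6207%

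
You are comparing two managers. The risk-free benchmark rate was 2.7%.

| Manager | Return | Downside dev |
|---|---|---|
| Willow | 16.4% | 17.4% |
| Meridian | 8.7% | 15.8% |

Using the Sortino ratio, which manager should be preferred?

Willow: Sortino ratio = (16.4% − 2.7%) / 17.4% = 0.787
Meridian: Sortino ratio = (8.7% − 2.7%) / 15.8% = 0.380
Highest: Willow (0.787).

Willow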